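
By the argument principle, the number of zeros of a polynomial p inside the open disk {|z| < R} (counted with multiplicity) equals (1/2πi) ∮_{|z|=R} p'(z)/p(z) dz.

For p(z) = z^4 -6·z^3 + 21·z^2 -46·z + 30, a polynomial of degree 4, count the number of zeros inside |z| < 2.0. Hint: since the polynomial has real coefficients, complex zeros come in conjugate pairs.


The zeros of p are: 1, (1 + 3i), (1 - 3i), 3.
Their magnitudes are: 1, 3.162, 3.162, 3.
Zeros with |z| < R = 2.0: 1.
Count = 1.
By the argument principle, (1/2πi) ∮_{|z|=R} p'(z)/p(z) dz equals exactly this count.

Number of zeros inside |z| < 2.0: 1.


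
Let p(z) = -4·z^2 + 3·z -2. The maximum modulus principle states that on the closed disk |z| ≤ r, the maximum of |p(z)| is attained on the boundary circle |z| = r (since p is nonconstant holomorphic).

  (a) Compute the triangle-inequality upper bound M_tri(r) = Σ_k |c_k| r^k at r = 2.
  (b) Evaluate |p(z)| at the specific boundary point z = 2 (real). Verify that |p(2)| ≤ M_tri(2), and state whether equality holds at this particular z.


Coefficients: c_0 = -2, c_1 = 3, c_2 = -4. Radius r = 2.
Part (a). Triangle bound: M_tri(r) = Σ_k |c_k| r^k
  = |-2|·2^0 + |3|·2^1 + |-4|·2^2
  = 2 + 6 + 16 = 24.
This bounds M(r) := max_{|z|=r} |p(z)| from above; equality holds iff all terms c_k z^k can be made to align in phase at a single z on |z|=r.
Part (b). At z = 2 (real, on the circle |z| = r):
  p(2) = (-2)·2^0 + (3)·2^1 + (-4)·2^2 = -12.
  |p(2)| = 12.
Check: |p(2)| = 12 ≤ 24 = M_tri(2). ✓ Equality does not hold at z = 2 (the coefficients have mixed signs, so the terms do not all align in phase there).

M_tri(2) = 24; |p(2)| = 12; equality at z=2: no.


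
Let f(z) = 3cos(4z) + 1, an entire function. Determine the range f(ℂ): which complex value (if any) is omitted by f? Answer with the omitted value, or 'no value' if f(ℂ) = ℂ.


Little Picard bounds the complement of f(ℂ) to at most one point.
cos is entire and surjective onto ℂ: for every w ∈ ℂ, cos(ζ) = w has a solution ζ ∈ ℂ (e.g., via the complex inverse arccos). With ζ = 4z this gives z = ζ/(4). Then 3·cos(4z) takes every value in 3·ℂ = ℂ, and adding 1 is a bijection of ℂ. So f is surjective and omits no value. (Note: only on the real line is cos bounded by [−1, 1].)

Omitted value: no value.


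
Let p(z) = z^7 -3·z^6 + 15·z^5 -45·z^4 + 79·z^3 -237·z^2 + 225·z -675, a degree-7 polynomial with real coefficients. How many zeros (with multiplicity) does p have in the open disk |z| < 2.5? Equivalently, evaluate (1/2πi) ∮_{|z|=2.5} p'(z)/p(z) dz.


The zeros of p are: 3, (0 + 3i), (0 - 3i), (-1 + 2i), (-1 - 2i), (1 + 2i), (1 - 2i).
Their magnitudes are: 3, 3, 3, 2.236, 2.236, 2.236, 2.236.
Zeros with |z| < R = 2.5: (-1 + 2i), (-1 - 2i), (1 + 2i), (1 - 2i).
Count = 4.
By the argument principle, (1/2πi) ∮_{|z|=R} p'(z)/p(z) dz equals exactly this count.

Number of zeros inside |z| < 2.5: 4.


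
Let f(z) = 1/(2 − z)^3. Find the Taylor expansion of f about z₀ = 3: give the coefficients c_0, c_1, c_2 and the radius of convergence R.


Let w = z − z₀, so z = z₀ + w.
Then 2 − z = 2 − (z₀ + w) = (2 − z₀) − w = -1 − w.
f(z) = 1/(-1 − w)^3 = (1/(-1)^3) · (1 − w/(-1))^{−3}.
By the binomial series (1−u)^{−3} = Σ_{n≥0} C(n+2, 2) u^n for |u|<1, with u = w/(-1):
  c_n = C(n+2, 2) / (-1)^(n+3).
  c_0 = 1/(-1)^3 = -1.
  c_1 = 3/(-1)^4 = 3.
  c_2 = 6/(-1)^5 = -6.
The series is valid for |w/d| < 1, i.e. |z − z₀| < |d|.
Radius of convergence: R = |2 − z₀| = |-1| = 1 (distance from z₀ to the singularity z = 2).

c_0 = -1, c_1 = 3, c_2 = -6; R = 1.


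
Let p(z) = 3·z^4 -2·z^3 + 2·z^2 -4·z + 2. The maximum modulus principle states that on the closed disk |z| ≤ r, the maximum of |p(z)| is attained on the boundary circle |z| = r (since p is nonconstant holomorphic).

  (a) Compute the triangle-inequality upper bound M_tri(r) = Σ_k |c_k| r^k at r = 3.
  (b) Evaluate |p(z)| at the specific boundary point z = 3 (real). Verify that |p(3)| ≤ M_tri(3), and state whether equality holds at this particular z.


Coefficients: c_0 = 2, c_1 = -4, c_2 = 2, c_3 = -2, c_4 = 3. Radius r = 3.
Part (a). Triangle bound: M_tri(r) = Σ_k |c_k| r^k
  = |2|·3^0 + |-4|·3^1 + |2|·3^2 + |-2|·3^3 + |3|·3^4
  = 2 + 12 + 18 + 54 + 243 = 329.
This bounds M(r) := max_{|z|=r} |p(z)| from above; equality holds iff all terms c_k z^k can be made to align in phase at a single z on |z|=r.
Part (b). At z = 3 (real, on the circle |z| = r):
  p(3) = (2)·3^0 + (-4)·3^1 + (2)·3^2 + (-2)·3^3 + (3)·3^4 = 197.
  |p(3)| = 197.
Check: |p(3)| = 197 ≤ 329 = M_tri(3). ✓ Equality does not hold at z = 3 (the coefficients have mixed signs, so the terms do not all align in phase there).

M_tri(3) = 329; |p(3)| = 197; equality at z=3: no.


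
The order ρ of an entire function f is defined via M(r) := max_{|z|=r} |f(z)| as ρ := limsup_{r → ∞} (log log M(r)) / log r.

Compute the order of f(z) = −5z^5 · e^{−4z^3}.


M(r) = max_{|z|=r} |-5|·|z|^5·|e^{−4z^3}| = 5·r^5 · e^{4r^3} (the factors attain their maxima compatibly on |z|=r). Then log M(r) = log 5 + 5·log r + 4r^3, dominated by the last term, so log log M(r) ~ 3·log r. The polynomial factor -5z^5 contributes only a log r term and does not affect the order. ρ = 3.
Therefore ρ = 3.

Order ρ = 3.


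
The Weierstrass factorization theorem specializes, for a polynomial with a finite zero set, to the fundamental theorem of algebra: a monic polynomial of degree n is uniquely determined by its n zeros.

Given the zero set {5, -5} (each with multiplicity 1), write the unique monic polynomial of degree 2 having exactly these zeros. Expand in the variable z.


The polynomial is p(z) = ∏_{α ∈ S} (z − α), where S = {5, -5}.
Expanding the product yields: p(z) = z^2 -25.
The resulting polynomial has degree 2 and real coefficients as required.

p(z) = z^2 -25.


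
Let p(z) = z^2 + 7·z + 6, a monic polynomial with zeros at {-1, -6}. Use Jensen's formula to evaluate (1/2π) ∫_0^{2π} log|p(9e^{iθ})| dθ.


Zeros: -6, -1; r = 9.
Inside |z| < r: -6, -1. Outside (|z| ≥ r): ∅.
p(0) = 6, so log|p(0)| = log(6) = 1.7918.
Apply Jensen: I(r) = log|p(0)| + Σ_k log(r/|z_k|), summed over zeros inside |z| < r.
  log(r/|z_k|) for z_k = -1: log(9/1) = 2.1972
  log(r/|z_k|) for z_k = -6: log(9/6) = 0.4055
Sum over inside zeros: 2.6027.
I(r) = log|p(0)| + (inside sum) = 1.7918 + 2.6027 = 4.3944.
Closed form (all zeros inside, monic): I(r) = n·log(r) = 2·log(9) = 4.3944. ✓

I(r) ≈ 4.3944.


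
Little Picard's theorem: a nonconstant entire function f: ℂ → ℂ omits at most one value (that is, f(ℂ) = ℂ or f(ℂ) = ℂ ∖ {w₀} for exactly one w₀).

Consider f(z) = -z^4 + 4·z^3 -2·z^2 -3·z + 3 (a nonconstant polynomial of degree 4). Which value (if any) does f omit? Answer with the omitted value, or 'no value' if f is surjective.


Little Picard bounds the complement of f(ℂ) to at most one point.
For every w ∈ ℂ, the equation p(z) − w = 0 is a nonconstant polynomial in z and hence has at least one root by the fundamental theorem of algebra. So p is surjective onto ℂ, omitting no value.

Omitted value: no value.


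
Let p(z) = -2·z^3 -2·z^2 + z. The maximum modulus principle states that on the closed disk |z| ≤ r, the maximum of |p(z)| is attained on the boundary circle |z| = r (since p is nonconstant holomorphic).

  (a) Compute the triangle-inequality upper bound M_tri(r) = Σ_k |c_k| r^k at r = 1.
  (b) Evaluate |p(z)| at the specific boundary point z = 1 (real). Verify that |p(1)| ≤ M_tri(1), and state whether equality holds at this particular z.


Coefficients: c_0 = 0, c_1 = 1, c_2 = -2, c_3 = -2. Radius r = 1.
Part (a). Triangle bound: M_tri(r) = Σ_k |c_k| r^k
  = |0|·1^0 + |1|·1^1 + |-2|·1^2 + |-2|·1^3
  = 0 + 1 + 2 + 2 = 5.
This bounds M(r) := max_{|z|=r} |p(z)| from above; equality holds iff all terms c_k z^k can be made to align in phase at a single z on |z|=r.
Part (b). At z = 1 (real, on the circle |z| = r):
  p(1) = (0)·1^0 + (1)·1^1 + (-2)·1^2 + (-2)·1^3 = -3.
  |p(1)| = 3.
Check: |p(1)| = 3 ≤ 5 = M_tri(1). ✓ Equality does not hold at z = 1 (the coefficients have mixed signs, so the terms do not all align in phase there).

M_tri(1) = 5; |p(1)| = 3; equality at z=1: no.


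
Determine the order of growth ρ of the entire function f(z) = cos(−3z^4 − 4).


Write cos(w) = (e^{iw} ± e^{−iw})/(2 or 2i), so |cos(w)| ≤ e^{|w|}. With w = −3z^4 − 4, |w| ≤ 3r^4 + 4 on |z|=r, giving M(r) ≤ e^{3r^4 + 4} and ρ ≤ 4. For the lower bound, choose z on |z|=r with -3z^4 purely imaginary of modulus 3r^4; then |cos(−3z^4 − 4)| grows like e^{3r^4}/2, so ρ ≥ 4. Hence ρ = 4.
Therefore ρ = 4.

Order ρ = 4.


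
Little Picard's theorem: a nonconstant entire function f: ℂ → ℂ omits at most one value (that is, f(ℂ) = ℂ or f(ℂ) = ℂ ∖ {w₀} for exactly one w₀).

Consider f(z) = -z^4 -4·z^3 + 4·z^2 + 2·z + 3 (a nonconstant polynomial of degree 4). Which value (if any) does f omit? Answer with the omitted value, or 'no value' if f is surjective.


Little Picard bounds the complement of f(ℂ) to at most one point.
For every w ∈ ℂ, the equation p(z) − w = 0 is a nonconstant polynomial in z and hence has at least one root by the fundamental theorem of algebra. So p is surjective onto ℂ, omitting no value.

Omitted value: no value.


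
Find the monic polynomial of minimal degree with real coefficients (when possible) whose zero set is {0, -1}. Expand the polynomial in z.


The polynomial is p(z) = ∏_{α ∈ S} (z − α), where S = {0, -1}.
Expanding the product yields: p(z) = z^2 + z.
The resulting polynomial has degree 2 and real coefficients as required.

p(z) = z^2 + z.


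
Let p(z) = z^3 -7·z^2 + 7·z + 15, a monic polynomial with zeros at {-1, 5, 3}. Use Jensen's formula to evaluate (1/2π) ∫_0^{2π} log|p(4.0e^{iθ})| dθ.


Zeros: -1, 3, 5; r = 4.0.
Inside |z| < r: -1, 3. Outside (|z| ≥ r): 5.
p(0) = 15, so log|p(0)| = log(15) = 2.7081.
Apply Jensen: I(r) = log|p(0)| + Σ_k log(r/|z_k|), summed over zeros inside |z| < r.
  log(r/|z_k|) for z_k = -1: log(4.0/1) = 1.3863
  log(r/|z_k|) for z_k = 3: log(4.0/3) = 0.2877
  Outside zeros (5) contribute nothing to the Jensen sum.
Sum over inside zeros: 1.6740.
I(r) = log|p(0)| + (inside sum) = 2.7081 + 1.6740 = 4.3820.
Note: since some zeros are outside |z| ≤ r, the simplified n·log(r) form does NOT apply — only the inside zeros contribute.

I(r) ≈ 4.3820.


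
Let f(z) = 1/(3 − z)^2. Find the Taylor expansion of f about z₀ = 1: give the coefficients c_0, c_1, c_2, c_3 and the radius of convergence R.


Let w = z − z₀, so z = z₀ + w.
Then 3 − z = 3 − (z₀ + w) = (3 − z₀) − w = 2 − w.
f(z) = 1/(2 − w)^2 = (1/(2)^2) · (1 − w/(2))^{−2}.
By the binomial series (1−u)^{−2} = Σ_{n≥0} C(n+1, 1) u^n for |u|<1, with u = w/(2):
  c_n = C(n+1, 1) / (2)^(n+2).
  c_0 = 1/(2)^2 = 1/4.
  c_1 = 2/(2)^3 = 1/4.
  c_2 = 3/(2)^4 = 3/16.
  c_3 = 4/(2)^5 = 1/8.
The series is valid for |w/d| < 1, i.e. |z − z₀| < |d|.
Radius of convergence: R = |3 − z₀| = |2| = 2 (distance from z₀ to the singularity z = 3).

c_0 = 1/4, c_1 = 1/4, c_2 = 3/16, c_3 = 1/8; R = 2.


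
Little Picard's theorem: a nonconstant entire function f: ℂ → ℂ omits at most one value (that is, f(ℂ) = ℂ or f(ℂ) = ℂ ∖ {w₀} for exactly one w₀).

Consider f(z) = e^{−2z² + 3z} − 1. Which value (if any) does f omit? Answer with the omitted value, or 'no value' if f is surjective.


Little Picard bounds the complement of f(ℂ) to at most one point.
The exponent g(z) = −2z² + 3z is a nonconstant polynomial, hence surjective onto ℂ. So e^{g(z)} takes every value in {e^w : w ∈ ℂ} = ℂ ∖ {0}. Adding -1 shifts the range to ℂ ∖ {-1}. f omits exactly -1.

Omitted value: -1.


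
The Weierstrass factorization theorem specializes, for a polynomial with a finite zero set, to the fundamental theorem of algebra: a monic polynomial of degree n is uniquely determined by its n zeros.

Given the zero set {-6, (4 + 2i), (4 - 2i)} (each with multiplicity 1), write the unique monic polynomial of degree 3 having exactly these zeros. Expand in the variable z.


The polynomial is p(z) = ∏_{α ∈ S} (z − α), where S = {-6, (4 + 2i), (4 - 2i)}.
Expanding the product yields: p(z) = z^3 -2·z^2 -28·z + 120.
Note conjugate pairs combine to real quadratics: (z − (4+2i))(z − (4−2i)) = z² − 8z + 20.
The resulting polynomial has degree 3 and real coefficients as required.

p(z) = z^3 -2·z^2 -28·z + 120.


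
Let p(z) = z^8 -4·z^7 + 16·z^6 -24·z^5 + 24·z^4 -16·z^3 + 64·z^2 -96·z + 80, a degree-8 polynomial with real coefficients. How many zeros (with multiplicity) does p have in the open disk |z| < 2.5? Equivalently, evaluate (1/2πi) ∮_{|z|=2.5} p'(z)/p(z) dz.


The zeros of p are: (1 + 3i), (1 - 3i), (-1 + 1i), (-1 - 1i), (1 + 1i), (1 - 1i), (1 + 1i), (1 - 1i).
Their magnitudes are: 3.162, 3.162, 1.414, 1.414, 1.414, 1.414, 1.414, 1.414.
Zeros with |z| < R = 2.5: (-1 + 1i), (-1 - 1i), (1 + 1i), (1 - 1i), (1 + 1i), (1 - 1i).
Count = 6.
By the argument principle, (1/2πi) ∮_{|z|=R} p'(z)/p(z) dz equals exactly this count.

Number of zeros inside |z| < 2.5: 6.


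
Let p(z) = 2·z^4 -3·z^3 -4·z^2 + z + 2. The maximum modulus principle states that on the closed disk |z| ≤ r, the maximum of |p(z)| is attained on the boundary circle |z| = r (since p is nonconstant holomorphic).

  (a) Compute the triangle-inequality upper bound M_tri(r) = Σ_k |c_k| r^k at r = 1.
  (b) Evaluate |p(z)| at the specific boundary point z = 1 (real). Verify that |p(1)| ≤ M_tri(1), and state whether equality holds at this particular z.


Coefficients: c_0 = 2, c_1 = 1, c_2 = -4, c_3 = -3, c_4 = 2. Radius r = 1.
Part (a). Triangle bound: M_tri(r) = Σ_k |c_k| r^k
  = |2|·1^0 + |1|·1^1 + |-4|·1^2 + |-3|·1^3 + |2|·1^4
  = 2 + 1 + 4 + 3 + 2 = 12.
This bounds M(r) := max_{|z|=r} |p(z)| from above; equality holds iff all terms c_k z^k can be made to align in phase at a single z on |z|=r.
Part (b). At z = 1 (real, on the circle |z| = r):
  p(1) = (2)·1^0 + (1)·1^1 + (-4)·1^2 + (-3)·1^3 + (2)·1^4 = -2.
  |p(1)| = 2.
Check: |p(1)| = 2 ≤ 12 = M_tri(1). ✓ Equality does not hold at z = 1 (the coefficients have mixed signs, so the terms do not all align in phase there).

M_tri(1) = 12; |p(1)| = 2; equality at z=1: no.


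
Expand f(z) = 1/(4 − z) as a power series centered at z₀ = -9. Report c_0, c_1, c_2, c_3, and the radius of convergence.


Let w = z − z₀, so z = z₀ + w.
Then 4 − z = 4 − (z₀ + w) = (4 − z₀) − w = 13 − w.
f(z) = 1/(13 − w) = (1/(13)) · 1/(1 − w/(13)) = Σ_{n≥0} w^n / (13)^(n+1).
So c_n = 1/(13)^(n+1):
  c_0 = 1/(13)^1 = 1/13.
  c_1 = 1/(13)^2 = 1/169.
  c_2 = 1/(13)^3 = 1/2197.
  c_3 = 1/(13)^4 = 1/28561.
The series is valid for |w/d| < 1, i.e. |z − z₀| < |d|.
Radius of convergence: R = |4 − z₀| = |13| = 13 (distance from z₀ to the singularity z = 4).

c_0 = 1/13, c_1 = 1/169, c_2 = 1/2197, c_3 = 1/28561; R = 13.


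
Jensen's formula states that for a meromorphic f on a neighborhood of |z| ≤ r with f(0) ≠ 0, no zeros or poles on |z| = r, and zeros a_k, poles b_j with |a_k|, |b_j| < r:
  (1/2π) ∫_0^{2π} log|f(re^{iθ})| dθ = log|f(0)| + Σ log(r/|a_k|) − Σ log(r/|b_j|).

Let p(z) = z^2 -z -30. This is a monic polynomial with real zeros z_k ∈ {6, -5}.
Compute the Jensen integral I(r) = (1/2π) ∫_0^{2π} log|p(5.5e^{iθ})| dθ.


Zeros: -5, 6; r = 5.5.
Inside |z| < r: -5. Outside (|z| ≥ r): 6.
p(0) = -30, so log|p(0)| = log(30) = 3.4012.
Apply Jensen: I(r) = log|p(0)| + Σ_k log(r/|z_k|), summed over zeros inside |z| < r.
  log(r/|z_k|) for z_k = -5: log(5.5/5) = 0.0953
  Outside zeros (6) contribute nothing to the Jensen sum.
Sum over inside zeros: 0.0953.
I(r) = log|p(0)| + (inside sum) = 3.4012 + 0.0953 = 3.4965.
Note: since some zeros are outside |z| ≤ r, the simplified n·log(r) form does NOT apply — only the inside zeros contribute.

I(r) ≈ 3.4965.


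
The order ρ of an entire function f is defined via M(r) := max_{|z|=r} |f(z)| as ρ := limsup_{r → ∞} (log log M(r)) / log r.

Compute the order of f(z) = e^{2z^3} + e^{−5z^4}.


Each summand is entire of order 3 and 4 respectively (as in the single-exponential case). The order of a sum is at most the max of the orders, so ρ ≤ 4. For the lower bound: on |z|=r choose arg z so that -5z^4 is real positive; then |e^{-5z^4}| = e^{5r^4} while |e^{2z^3}| ≤ e^{2r^3} = o(e^{5r^4}). So |f| ≥ e^{5r^4}(1 − o(1)) and ρ ≥ 4. Hence ρ = max(3, 4) = 4.
Therefore ρ = 4.

Order ρ = 4.


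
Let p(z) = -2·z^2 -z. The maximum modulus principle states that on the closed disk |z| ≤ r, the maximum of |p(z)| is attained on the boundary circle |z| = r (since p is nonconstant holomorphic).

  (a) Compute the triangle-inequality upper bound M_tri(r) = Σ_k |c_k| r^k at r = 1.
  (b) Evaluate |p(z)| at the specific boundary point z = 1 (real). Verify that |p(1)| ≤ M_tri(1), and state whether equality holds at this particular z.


Coefficients: c_0 = 0, c_1 = -1, c_2 = -2. Radius r = 1.
Part (a). Triangle bound: M_tri(r) = Σ_k |c_k| r^k
  = |0|·1^0 + |-1|·1^1 + |-2|·1^2
  = 0 + 1 + 2 = 3.
This bounds M(r) := max_{|z|=r} |p(z)| from above; equality holds iff all terms c_k z^k can be made to align in phase at a single z on |z|=r.
Part (b). At z = 1 (real, on the circle |z| = r):
  p(1) = (0)·1^0 + (-1)·1^1 + (-2)·1^2 = -3.
  |p(1)| = 3.
Since all nonzero coefficients share the same sign, |p(1)| = 3 = M_tri(1); the triangle bound is attained at z = 1, so in fact M(r) = 3.

M_tri(1) = 3; |p(1)| = 3; equality at z=1: yes.


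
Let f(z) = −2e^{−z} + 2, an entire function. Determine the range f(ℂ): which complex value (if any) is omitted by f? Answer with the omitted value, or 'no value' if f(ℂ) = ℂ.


Little Picard bounds the complement of f(ℂ) to at most one point.
e^{−z} is never zero on ℂ, so -2·e^{−z} takes every value in ℂ ∖ {0}. Adding 2 shifts the range to ℂ ∖ {2}. Thus f omits exactly the value 2.

Omitted value: 2.


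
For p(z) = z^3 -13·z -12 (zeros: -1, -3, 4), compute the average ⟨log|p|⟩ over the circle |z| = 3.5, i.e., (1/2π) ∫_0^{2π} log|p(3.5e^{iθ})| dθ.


Zeros: -3, -1, 4; r = 3.5.
Inside |z| < r: -3, -1. Outside (|z| ≥ r): 4.
p(0) = -12, so log|p(0)| = log(12) = 2.4849.
Apply Jensen: I(r) = log|p(0)| + Σ_k log(r/|z_k|), summed over zeros inside |z| < r.
  log(r/|z_k|) for z_k = -1: log(3.5/1) = 1.2528
  log(r/|z_k|) for z_k = -3: log(3.5/3) = 0.1542
  Outside zeros (4) contribute nothing to the Jensen sum.
Sum over inside zeros: 1.4069.
I(r) = log|p(0)| + (inside sum) = 2.4849 + 1.4069 = 3.8918.
Note: since some zeros are outside |z| ≤ r, the simplified n·log(r) form does NOT apply — only the inside zeros contribute.

I(r) ≈ 3.8918.


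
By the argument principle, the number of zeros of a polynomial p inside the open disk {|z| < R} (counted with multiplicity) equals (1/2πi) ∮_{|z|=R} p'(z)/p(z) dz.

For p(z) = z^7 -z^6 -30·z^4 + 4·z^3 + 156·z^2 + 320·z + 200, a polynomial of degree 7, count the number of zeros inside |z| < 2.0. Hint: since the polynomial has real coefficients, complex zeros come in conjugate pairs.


The zeros of p are: (3 + 1i), (3 - 1i), (-1 + 3i), (-1 - 3i), -1, (-1 + 1i), (-1 - 1i).
Their magnitudes are: 3.162, 3.162, 3.162, 3.162, 1, 1.414, 1.414.
Zeros with |z| < R = 2.0: -1, (-1 + 1i), (-1 - 1i).
Count = 3.
By the argument principle, (1/2πi) ∮_{|z|=R} p'(z)/p(z) dz equals exactly this count.

Number of zeros inside |z| < 2.0: 3.


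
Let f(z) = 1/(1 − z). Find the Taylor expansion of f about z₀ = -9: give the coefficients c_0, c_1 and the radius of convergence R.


Let w = z − z₀, so z = z₀ + w.
Then 1 − z = 1 − (z₀ + w) = (1 − z₀) − w = 10 − w.
f(z) = 1/(10 − w) = (1/(10)) · 1/(1 − w/(10)) = Σ_{n≥0} w^n / (10)^(n+1).
So c_n = 1/(10)^(n+1):
  c_0 = 1/(10)^1 = 1/10.
  c_1 = 1/(10)^2 = 1/100.
The series is valid for |w/d| < 1, i.e. |z − z₀| < |d|.
Radius of convergence: R = |1 − z₀| = |10| = 10 (distance from z₀ to the singularity z = 1).

c_0 = 1/10, c_1 = 1/100; R = 10.


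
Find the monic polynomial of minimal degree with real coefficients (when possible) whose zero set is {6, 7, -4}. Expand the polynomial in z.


The polynomial is p(z) = ∏_{α ∈ S} (z − α), where S = {6, 7, -4}.
Expanding the product yields: p(z) = z^3 -9·z^2 -10·z + 168.
The resulting polynomial has degree 3 and real coefficients as required.

p(z) = z^3 -9·z^2 -10·z + 168.


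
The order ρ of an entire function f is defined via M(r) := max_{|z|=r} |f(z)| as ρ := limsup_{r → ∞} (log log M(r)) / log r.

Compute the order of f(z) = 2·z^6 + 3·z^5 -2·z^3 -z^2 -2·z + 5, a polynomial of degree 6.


|f(z)| ≤ Σ|c_k|·r^k = O(r^6) as r → ∞. Polynomial growth is O(e^{r^ε}) for every ε > 0 (since r^6/e^{r^ε} → 0), so ρ ≤ ε for all ε > 0, i.e. ρ = 0. Every nonconstant polynomial has order 0.
Therefore ρ = 0.

Order ρ = 0.


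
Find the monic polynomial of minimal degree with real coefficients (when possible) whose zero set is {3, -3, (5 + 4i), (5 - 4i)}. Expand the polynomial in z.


The polynomial is p(z) = ∏_{α ∈ S} (z − α), where S = {3, -3, (5 + 4i), (5 - 4i)}.
Expanding the product yields: p(z) = z^4 -10·z^3 + 32·z^2 + 90·z -369.
Note conjugate pairs combine to real quadratics: (z − (5+4i))(z − (5−4i)) = z² − 10z + 41.
The resulting polynomial has degree 4 and real coefficients as required.

p(z) = z^4 -10·z^3 + 32·z^2 + 90·z -369.


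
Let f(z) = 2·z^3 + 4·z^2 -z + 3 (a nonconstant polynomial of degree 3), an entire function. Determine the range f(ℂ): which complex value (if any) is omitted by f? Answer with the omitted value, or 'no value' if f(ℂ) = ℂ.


Little Picard bounds the complement of f(ℂ) to at most one point.
For every w ∈ ℂ, the equation p(z) − w = 0 is a nonconstant polynomial in z and hence has at least one root by the fundamental theorem of algebra. So p is surjective onto ℂ, omitting no value.

Omitted value: no value.


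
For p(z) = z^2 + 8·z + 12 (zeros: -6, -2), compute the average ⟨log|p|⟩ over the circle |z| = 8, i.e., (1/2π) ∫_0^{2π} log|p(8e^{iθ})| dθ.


Zeros: -6, -2; r = 8.
Inside |z| < r: -6, -2. Outside (|z| ≥ r): ∅.
p(0) = 12, so log|p(0)| = log(12) = 2.4849.
Apply Jensen: I(r) = log|p(0)| + Σ_k log(r/|z_k|), summed over zeros inside |z| < r.
  log(r/|z_k|) for z_k = -6: log(8/6) = 0.2877
  log(r/|z_k|) for z_k = -2: log(8/2) = 1.3863
Sum over inside zeros: 1.6740.
I(r) = log|p(0)| + (inside sum) = 2.4849 + 1.6740 = 4.1589.
Closed form (all zeros inside, monic): I(r) = n·log(r) = 2·log(8) = 4.1589. ✓

I(r) ≈ 4.1589.


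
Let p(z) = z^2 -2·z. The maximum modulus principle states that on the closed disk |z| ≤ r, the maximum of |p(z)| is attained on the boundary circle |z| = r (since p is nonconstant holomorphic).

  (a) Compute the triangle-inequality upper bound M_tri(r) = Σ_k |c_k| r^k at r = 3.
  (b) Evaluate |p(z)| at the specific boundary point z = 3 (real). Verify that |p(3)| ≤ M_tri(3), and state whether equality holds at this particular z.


Coefficients: c_0 = 0, c_1 = -2, c_2 = 1. Radius r = 3.
Part (a). Triangle bound: M_tri(r) = Σ_k |c_k| r^k
  = |0|·3^0 + |-2|·3^1 + |1|·3^2
  = 0 + 6 + 9 = 15.
This bounds M(r) := max_{|z|=r} |p(z)| from above; equality holds iff all terms c_k z^k can be made to align in phase at a single z on |z|=r.
Part (b). At z = 3 (real, on the circle |z| = r):
  p(3) = (0)·3^0 + (-2)·3^1 + (1)·3^2 = 3.
  |p(3)| = 3.
Check: |p(3)| = 3 ≤ 15 = M_tri(3). ✓ Equality does not hold at z = 3 (the coefficients have mixed signs, so the terms do not all align in phase there).

M_tri(3) = 15; |p(3)| = 3; equality at z=3: no.


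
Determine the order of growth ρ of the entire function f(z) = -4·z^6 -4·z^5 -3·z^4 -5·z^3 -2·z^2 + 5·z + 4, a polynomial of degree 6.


|f(z)| ≤ Σ|c_k|·r^k = O(r^6) as r → ∞. Polynomial growth is O(e^{r^ε}) for every ε > 0 (since r^6/e^{r^ε} → 0), so ρ ≤ ε for all ε > 0, i.e. ρ = 0. Every nonconstant polynomial has order 0.
Therefore ρ = 0.

Order ρ = 0.


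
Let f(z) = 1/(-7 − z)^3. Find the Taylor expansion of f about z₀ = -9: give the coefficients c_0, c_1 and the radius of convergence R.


Let w = z − z₀, so z = z₀ + w.
Then -7 − z = -7 − (z₀ + w) = (-7 − z₀) − w = 2 − w.
f(z) = 1/(2 − w)^3 = (1/(2)^3) · (1 − w/(2))^{−3}.
By the binomial series (1−u)^{−3} = Σ_{n≥0} C(n+2, 2) u^n for |u|<1, with u = w/(2):
  c_n = C(n+2, 2) / (2)^(n+3).
  c_0 = 1/(2)^3 = 1/8.
  c_1 = 3/(2)^4 = 3/16.
The series is valid for |w/d| < 1, i.e. |z − z₀| < |d|.
Radius of convergence: R = |-7 − z₀| = |2| = 2 (distance from z₀ to the singularity z = -7).

c_0 = 1/8, c_1 = 3/16; R = 2.


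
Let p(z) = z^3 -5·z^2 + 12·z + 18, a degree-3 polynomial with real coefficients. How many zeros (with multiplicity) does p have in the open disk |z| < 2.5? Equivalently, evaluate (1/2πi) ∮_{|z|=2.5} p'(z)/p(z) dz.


The zeros of p are: -1, (3 + 3i), (3 - 3i).
Their magnitudes are: 1, 4.243, 4.243.
Zeros with |z| < R = 2.5: -1.
Count = 1.
By the argument principle, (1/2πi) ∮_{|z|=R} p'(z)/p(z) dz equals exactly this count.

Number of zeros inside |z| < 2.5: 1.


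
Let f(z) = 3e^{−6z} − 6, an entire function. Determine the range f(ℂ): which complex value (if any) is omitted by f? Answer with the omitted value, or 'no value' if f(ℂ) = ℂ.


Little Picard bounds the complement of f(ℂ) to at most one point.
e^{−6z} is never zero on ℂ, so 3·e^{−6z} takes every value in ℂ ∖ {0}. Adding -6 shifts the range to ℂ ∖ {-6}. Thus f omits exactly the value -6.

Omitted value: -6.


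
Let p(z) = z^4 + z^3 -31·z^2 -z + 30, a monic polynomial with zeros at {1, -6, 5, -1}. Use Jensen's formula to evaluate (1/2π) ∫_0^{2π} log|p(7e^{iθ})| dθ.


Zeros: -6, -1, 1, 5; r = 7.
Inside |z| < r: -6, -1, 1, 5. Outside (|z| ≥ r): ∅.
p(0) = 30, so log|p(0)| = log(30) = 3.4012.
Apply Jensen: I(r) = log|p(0)| + Σ_k log(r/|z_k|), summed over zeros inside |z| < r.
  log(r/|z_k|) for z_k = 1: log(7/1) = 1.9459
  log(r/|z_k|) for z_k = -6: log(7/6) = 0.1542
  log(r/|z_k|) for z_k = 5: log(7/5) = 0.3365
  log(r/|z_k|) for z_k = -1: log(7/1) = 1.9459
Sum over inside zeros: 4.3824.
I(r) = log|p(0)| + (inside sum) = 3.4012 + 4.3824 = 7.7836.
Closed form (all zeros inside, monic): I(r) = n·log(r) = 4·log(7) = 7.7836. ✓

I(r) ≈ 7.7836.


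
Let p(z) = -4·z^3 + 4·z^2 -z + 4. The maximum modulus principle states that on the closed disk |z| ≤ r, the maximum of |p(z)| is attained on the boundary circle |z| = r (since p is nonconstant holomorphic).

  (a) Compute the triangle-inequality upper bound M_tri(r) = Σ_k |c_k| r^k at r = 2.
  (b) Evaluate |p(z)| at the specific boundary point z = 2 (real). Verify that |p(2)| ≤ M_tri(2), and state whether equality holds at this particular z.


Coefficients: c_0 = 4, c_1 = -1, c_2 = 4, c_3 = -4. Radius r = 2.
Part (a). Triangle bound: M_tri(r) = Σ_k |c_k| r^k
  = |4|·2^0 + |-1|·2^1 + |4|·2^2 + |-4|·2^3
  = 4 + 2 + 16 + 32 = 54.
This bounds M(r) := max_{|z|=r} |p(z)| from above; equality holds iff all terms c_k z^k can be made to align in phase at a single z on |z|=r.
Part (b). At z = 2 (real, on the circle |z| = r):
  p(2) = (4)·2^0 + (-1)·2^1 + (4)·2^2 + (-4)·2^3 = -14.
  |p(2)| = 14.
Check: |p(2)| = 14 ≤ 54 = M_tri(2). ✓ Equality does not hold at z = 2 (the coefficients have mixed signs, so the terms do not all align in phase there).

M_tri(2) = 54; |p(2)| = 14; equality at z=2: no.


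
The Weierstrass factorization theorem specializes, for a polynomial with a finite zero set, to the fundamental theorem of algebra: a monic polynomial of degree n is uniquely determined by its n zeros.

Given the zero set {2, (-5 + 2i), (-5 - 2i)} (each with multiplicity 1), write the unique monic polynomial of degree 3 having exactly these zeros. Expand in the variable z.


The polynomial is p(z) = ∏_{α ∈ S} (z − α), where S = {2, (-5 + 2i), (-5 - 2i)}.
Expanding the product yields: p(z) = z^3 + 8·z^2 + 9·z -58.
Note conjugate pairs combine to real quadratics: (z − (-5+2i))(z − (-5−2i)) = z² + 10z + 29.
The resulting polynomial has degree 3 and real coefficients as required.

p(z) = z^3 + 8·z^2 + 9·z -58.


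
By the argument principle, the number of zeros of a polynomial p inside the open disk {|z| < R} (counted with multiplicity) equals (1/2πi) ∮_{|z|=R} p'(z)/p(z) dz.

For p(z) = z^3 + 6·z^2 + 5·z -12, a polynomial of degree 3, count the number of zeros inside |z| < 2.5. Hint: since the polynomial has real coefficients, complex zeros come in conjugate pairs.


The zeros of p are: -4, 1, -3.
Their magnitudes are: 4, 1, 3.
Zeros with |z| < R = 2.5: 1.
Count = 1.
By the argument principle, (1/2πi) ∮_{|z|=R} p'(z)/p(z) dz equals exactly this count.

Number of zeros inside |z| < 2.5: 1.


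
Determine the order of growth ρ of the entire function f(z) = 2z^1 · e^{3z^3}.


M(r) = max_{|z|=r} |2|·|z|^1·|e^{3z^3}| = 2·r^1 · e^{3r^3} (the factors attain their maxima compatibly on |z|=r). Then log M(r) = log 2 + 1·log r + 3r^3, dominated by the last term, so log log M(r) ~ 3·log r. The polynomial factor 2z^1 contributes only a log r term and does not affect the order. ρ = 3.
Therefore ρ = 3.

Order ρ = 3.


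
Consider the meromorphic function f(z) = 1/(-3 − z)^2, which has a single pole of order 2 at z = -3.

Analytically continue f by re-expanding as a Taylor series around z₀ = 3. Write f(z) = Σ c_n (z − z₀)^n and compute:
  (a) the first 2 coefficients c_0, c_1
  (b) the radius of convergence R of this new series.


Let w = z − z₀, so z = z₀ + w.
Then -3 − z = -3 − (z₀ + w) = (-3 − z₀) − w = -6 − w.
f(z) = 1/(-6 − w)^2 = (1/(-6)^2) · (1 − w/(-6))^{−2}.
By the binomial series (1−u)^{−2} = Σ_{n≥0} C(n+1, 1) u^n for |u|<1, with u = w/(-6):
  c_n = C(n+1, 1) / (-6)^(n+2).
  c_0 = 1/(-6)^2 = 1/36.
  c_1 = 2/(-6)^3 = -1/108.
The series is valid for |w/d| < 1, i.e. |z − z₀| < |d|.
Radius of convergence: R = |-3 − z₀| = |-6| = 6 (distance from z₀ to the singularity z = -3).

c_0 = 1/36, c_1 = -1/108; R = 6.


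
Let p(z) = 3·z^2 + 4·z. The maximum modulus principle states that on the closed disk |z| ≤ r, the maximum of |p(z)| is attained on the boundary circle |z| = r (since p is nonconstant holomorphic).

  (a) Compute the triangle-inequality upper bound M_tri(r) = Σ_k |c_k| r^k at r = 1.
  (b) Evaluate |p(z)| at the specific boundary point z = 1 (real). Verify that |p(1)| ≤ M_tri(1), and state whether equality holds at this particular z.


Coefficients: c_0 = 0, c_1 = 4, c_2 = 3. Radius r = 1.
Part (a). Triangle bound: M_tri(r) = Σ_k |c_k| r^k
  = |0|·1^0 + |4|·1^1 + |3|·1^2
  = 0 + 4 + 3 = 7.
This bounds M(r) := max_{|z|=r} |p(z)| from above; equality holds iff all terms c_k z^k can be made to align in phase at a single z on |z|=r.
Part (b). At z = 1 (real, on the circle |z| = r):
  p(1) = (0)·1^0 + (4)·1^1 + (3)·1^2 = 7.
  |p(1)| = 7.
Since all nonzero coefficients share the same sign, |p(1)| = 7 = M_tri(1); the triangle bound is attained at z = 1, so in fact M(r) = 7.

M_tri(1) = 7; |p(1)| = 7; equality at z=1: yes.


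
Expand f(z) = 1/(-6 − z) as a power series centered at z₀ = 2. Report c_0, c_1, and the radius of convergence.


Let w = z − z₀, so z = z₀ + w.
Then -6 − z = -6 − (z₀ + w) = (-6 − z₀) − w = -8 − w.
f(z) = 1/(-8 − w) = (1/(-8)) · 1/(1 − w/(-8)) = Σ_{n≥0} w^n / (-8)^(n+1).
So c_n = 1/(-8)^(n+1):
  c_0 = 1/(-8)^1 = -1/8.
  c_1 = 1/(-8)^2 = 1/64.
The series is valid for |w/d| < 1, i.e. |z − z₀| < |d|.
Radius of convergence: R = |-6 − z₀| = |-8| = 8 (distance from z₀ to the singularity z = -6).

c_0 = -1/8, c_1 = 1/64; R = 8.


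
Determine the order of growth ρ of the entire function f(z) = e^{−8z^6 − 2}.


|e^{−8z^6 − 2}| = e^{Re(-8·z^6) + -2} ≤ e^{8|z|^6 + -2} = e^{8r^6 + -2} on |z| = r, so ρ ≤ 6. Choosing z on |z|=r so that -8·z^6 is real positive (always possible by picking arg z appropriately) gives |f(z)| = e^{8r^6 + -2}, matching the bound. The additive constant -2 does not affect log log M(r) ~ 6·log r. Hence ρ = 6.
Therefore ρ = 6.

Order ρ = 6.


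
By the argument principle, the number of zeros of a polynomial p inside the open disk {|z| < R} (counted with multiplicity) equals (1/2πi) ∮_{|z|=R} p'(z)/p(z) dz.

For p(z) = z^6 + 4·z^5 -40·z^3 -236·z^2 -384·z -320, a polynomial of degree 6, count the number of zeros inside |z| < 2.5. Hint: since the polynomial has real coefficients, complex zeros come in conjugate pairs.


The zeros of p are: (-1 + 3i), (-1 - 3i), 4, (-1 + 1i), (-1 - 1i), -4.
Their magnitudes are: 3.162, 3.162, 4, 1.414, 1.414, 4.
Zeros with |z| < R = 2.5: (-1 + 1i), (-1 - 1i).
Count = 2.
By the argument principle, (1/2πi) ∮_{|z|=R} p'(z)/p(z) dz equals exactly this count.

Number of zeros inside |z| < 2.5: 2.


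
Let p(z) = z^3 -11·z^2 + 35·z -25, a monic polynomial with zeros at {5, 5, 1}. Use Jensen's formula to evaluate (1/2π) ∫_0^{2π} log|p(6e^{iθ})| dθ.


Zeros: 1, 5, 5; r = 6.
Inside |z| < r: 1, 5, 5. Outside (|z| ≥ r): ∅.
p(0) = -25, so log|p(0)| = log(25) = 3.2189.
Apply Jensen: I(r) = log|p(0)| + Σ_k log(r/|z_k|), summed over zeros inside |z| < r.
  log(r/|z_k|) for z_k = 5: log(6/5) = 0.1823
  log(r/|z_k|) for z_k = 5: log(6/5) = 0.1823
  log(r/|z_k|) for z_k = 1: log(6/1) = 1.7918
Sum over inside zeros: 2.1564.
I(r) = log|p(0)| + (inside sum) = 3.2189 + 2.1564 = 5.3753.
Closed form (all zeros inside, monic): I(r) = n·log(r) = 3·log(6) = 5.3753. ✓

I(r) ≈ 5.3753.


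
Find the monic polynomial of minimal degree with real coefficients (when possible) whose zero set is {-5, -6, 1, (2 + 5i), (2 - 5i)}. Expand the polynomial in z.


The polynomial is p(z) = ∏_{α ∈ S} (z − α), where S = {-5, -6, 1, (2 + 5i), (2 - 5i)}.
Expanding the product yields: p(z) = z^5 + 6·z^4 + 8·z^3 + 184·z^2 + 671·z -870.
Note conjugate pairs combine to real quadratics: (z − (2+5i))(z − (2−5i)) = z² − 4z + 29.
The resulting polynomial has degree 5 and real coefficients as required.

p(z) = z^5 + 6·z^4 + 8·z^3 + 184·z^2 + 671·z -870.


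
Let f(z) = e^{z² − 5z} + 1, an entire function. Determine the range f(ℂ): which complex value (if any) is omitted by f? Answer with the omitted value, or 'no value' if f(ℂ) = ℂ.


Little Picard bounds the complement of f(ℂ) to at most one point.
The exponent g(z) = z² − 5z is a nonconstant polynomial, hence surjective onto ℂ. So e^{g(z)} takes every value in {e^w : w ∈ ℂ} = ℂ ∖ {0}. Adding 1 shifts the range to ℂ ∖ {1}. f omits exactly 1.

Omitted value: 1.


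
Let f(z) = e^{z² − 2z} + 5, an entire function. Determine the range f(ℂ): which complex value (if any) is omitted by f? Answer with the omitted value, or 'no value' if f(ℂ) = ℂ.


Little Picard bounds the complement of f(ℂ) to at most one point.
The exponent g(z) = z² − 2z is a nonconstant polynomial, hence surjective onto ℂ. So e^{g(z)} takes every value in {e^w : w ∈ ℂ} = ℂ ∖ {0}. Adding 5 shifts the range to ℂ ∖ {5}. f omits exactly 5.

Omitted value: 5.


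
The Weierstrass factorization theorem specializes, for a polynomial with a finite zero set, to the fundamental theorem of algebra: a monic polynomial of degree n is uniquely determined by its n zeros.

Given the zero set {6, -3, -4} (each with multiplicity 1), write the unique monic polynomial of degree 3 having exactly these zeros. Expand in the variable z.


The polynomial is p(z) = ∏_{α ∈ S} (z − α), where S = {6, -3, -4}.
Expanding the product yields: p(z) = z^3 + z^2 -30·z -72.
The resulting polynomial has degree 3 and real coefficients as required.

p(z) = z^3 + z^2 -30·z -72.


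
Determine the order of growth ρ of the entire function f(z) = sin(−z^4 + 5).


Write sin(w) = (e^{iw} ± e^{−iw})/(2 or 2i), so |sin(w)| ≤ e^{|w|}. With w = −z^4 + 5, |w| ≤ 1r^4 + 5 on |z|=r, giving M(r) ≤ e^{1r^4 + 5} and ρ ≤ 4. For the lower bound, choose z on |z|=r with -1z^4 purely imaginary of modulus 1r^4; then |sin(−z^4 + 5)| grows like e^{1r^4}/2, so ρ ≥ 4. Hence ρ = 4.
Therefore ρ = 4.

Order ρ = 4.


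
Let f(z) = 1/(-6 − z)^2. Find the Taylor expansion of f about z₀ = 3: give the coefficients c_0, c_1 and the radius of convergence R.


Let w = z − z₀, so z = z₀ + w.
Then -6 − z = -6 − (z₀ + w) = (-6 − z₀) − w = -9 − w.
f(z) = 1/(-9 − w)^2 = (1/(-9)^2) · (1 − w/(-9))^{−2}.
By the binomial series (1−u)^{−2} = Σ_{n≥0} C(n+1, 1) u^n for |u|<1, with u = w/(-9):
  c_n = C(n+1, 1) / (-9)^(n+2).
  c_0 = 1/(-9)^2 = 1/81.
  c_1 = 2/(-9)^3 = -2/729.
The series is valid for |w/d| < 1, i.e. |z − z₀| < |d|.
Radius of convergence: R = |-6 − z₀| = |-9| = 9 (distance from z₀ to the singularity z = -6).

c_0 = 1/81, c_1 = -2/729; R = 9.


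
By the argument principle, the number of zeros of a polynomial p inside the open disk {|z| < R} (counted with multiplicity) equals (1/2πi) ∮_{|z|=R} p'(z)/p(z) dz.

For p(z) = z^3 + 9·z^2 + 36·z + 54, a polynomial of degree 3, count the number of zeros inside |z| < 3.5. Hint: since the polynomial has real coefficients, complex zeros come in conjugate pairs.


The zeros of p are: (-3 + 3i), (-3 - 3i), -3.
Their magnitudes are: 4.243, 4.243, 3.
Zeros with |z| < R = 3.5: -3.
Count = 1.
By the argument principle, (1/2πi) ∮_{|z|=R} p'(z)/p(z) dz equals exactly this count.

Number of zeros inside |z| < 3.5: 1.


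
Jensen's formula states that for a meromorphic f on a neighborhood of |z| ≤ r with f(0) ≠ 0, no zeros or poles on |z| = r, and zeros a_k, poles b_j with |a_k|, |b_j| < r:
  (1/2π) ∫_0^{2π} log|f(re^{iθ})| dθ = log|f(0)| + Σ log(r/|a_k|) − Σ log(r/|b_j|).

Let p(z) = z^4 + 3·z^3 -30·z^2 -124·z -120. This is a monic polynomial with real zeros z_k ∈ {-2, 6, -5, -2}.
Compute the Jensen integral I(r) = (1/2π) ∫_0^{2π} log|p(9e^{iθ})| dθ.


Zeros: -5, -2, -2, 6; r = 9.
Inside |z| < r: -5, -2, -2, 6. Outside (|z| ≥ r): ∅.
p(0) = -120, so log|p(0)| = log(120) = 4.7875.
Apply Jensen: I(r) = log|p(0)| + Σ_k log(r/|z_k|), summed over zeros inside |z| < r.
  log(r/|z_k|) for z_k = -2: log(9/2) = 1.5041
  log(r/|z_k|) for z_k = 6: log(9/6) = 0.4055
  log(r/|z_k|) for z_k = -5: log(9/5) = 0.5878
  log(r/|z_k|) for z_k = -2: log(9/2) = 1.5041
Sum over inside zeros: 4.0014.
I(r) = log|p(0)| + (inside sum) = 4.7875 + 4.0014 = 8.7889.
Closed form (all zeros inside, monic): I(r) = n·log(r) = 4·log(9) = 8.7889. ✓

I(r) ≈ 8.7889.


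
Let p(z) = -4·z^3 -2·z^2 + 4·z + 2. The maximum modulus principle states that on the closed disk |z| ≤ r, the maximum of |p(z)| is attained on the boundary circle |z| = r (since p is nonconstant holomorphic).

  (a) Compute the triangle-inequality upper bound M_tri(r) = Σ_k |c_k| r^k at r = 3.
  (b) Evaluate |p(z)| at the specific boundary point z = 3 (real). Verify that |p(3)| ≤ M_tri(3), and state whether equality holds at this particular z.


Coefficients: c_0 = 2, c_1 = 4, c_2 = -2, c_3 = -4. Radius r = 3.
Part (a). Triangle bound: M_tri(r) = Σ_k |c_k| r^k
  = |2|·3^0 + |4|·3^1 + |-2|·3^2 + |-4|·3^3
  = 2 + 12 + 18 + 108 = 140.
This bounds M(r) := max_{|z|=r} |p(z)| from above; equality holds iff all terms c_k z^k can be made to align in phase at a single z on |z|=r.
Part (b). At z = 3 (real, on the circle |z| = r):
  p(3) = (2)·3^0 + (4)·3^1 + (-2)·3^2 + (-4)·3^3 = -112.
  |p(3)| = 112.
Check: |p(3)| = 112 ≤ 140 = M_tri(3). ✓ Equality does not hold at z = 3 (the coefficients have mixed signs, so the terms do not all align in phase there).

M_tri(3) = 140; |p(3)| = 112; equality at z=3: no.


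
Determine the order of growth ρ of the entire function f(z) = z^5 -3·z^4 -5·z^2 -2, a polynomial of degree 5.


|f(z)| ≤ Σ|c_k|·r^k = O(r^5) as r → ∞. Polynomial growth is O(e^{r^ε}) for every ε > 0 (since r^5/e^{r^ε} → 0), so ρ ≤ ε for all ε > 0, i.e. ρ = 0. Every nonconstant polynomial has order 0.
Therefore ρ = 0.

Order ρ = 0.
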